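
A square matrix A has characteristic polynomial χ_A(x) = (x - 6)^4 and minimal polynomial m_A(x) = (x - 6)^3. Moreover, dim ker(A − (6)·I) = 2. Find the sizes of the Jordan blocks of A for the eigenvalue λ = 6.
Block sizes for λ = 6: [3, 1]

Step 1 — from the characteristic polynomial, algebraic multiplicity of λ = 6 is 4. From dim ker(A − (6)·I) = 2, there are exactly 2 Jordan blocks for λ = 6.
Step 2 — from the minimal polynomial, the factor (x − 6)^3 tells us the largest block for λ = 6 has size 3.
Step 3 — with total size 4, 2 blocks, and largest block 3, the block sizes (in nonincreasing order) are [3, 1].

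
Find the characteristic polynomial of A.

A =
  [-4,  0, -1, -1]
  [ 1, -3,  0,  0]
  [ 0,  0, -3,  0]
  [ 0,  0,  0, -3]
x^4 + 13*x^3 + 63*x^2 + 135*x + 108

Expanding det(x·I − A) (e.g. by cofactor expansion or by noting that A is similar to its Jordan form J, which has the same characteristic polynomial as A) gives
  χ_A(x) = x^4 + 13*x^3 + 63*x^2 + 135*x + 108
which factors as (x + 3)^3*(x + 4). The eigenvalues (with algebraic multiplicities) are λ = -4 with multiplicity 1, λ = -3 with multiplicity 3.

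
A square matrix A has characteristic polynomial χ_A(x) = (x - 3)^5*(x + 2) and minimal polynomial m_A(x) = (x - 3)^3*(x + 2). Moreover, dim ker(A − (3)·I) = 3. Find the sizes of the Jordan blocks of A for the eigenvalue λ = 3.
Block sizes for λ = 3: [3, 1, 1]

Step 1 — from the characteristic polynomial, algebraic multiplicity of λ = 3 is 5. From dim ker(A − (3)·I) = 3, there are exactly 3 Jordan blocks for λ = 3.
Step 2 — from the minimal polynomial, the factor (x − 3)^3 tells us the largest block for λ = 3 has size 3.
Step 3 — with total size 5, 3 blocks, and largest block 3, the block sizes (in nonincreasing order) are [3, 1, 1].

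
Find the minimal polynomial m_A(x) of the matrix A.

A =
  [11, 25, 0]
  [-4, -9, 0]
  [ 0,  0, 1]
x^2 - 2*x + 1

The characteristic polynomial is χ_A(x) = (x - 1)^3, so the eigenvalues are known. The minimal polynomial is
  m_A(x) = Π_λ (x − λ)^{k_λ}
where k_λ is the size of the *largest* Jordan block for λ (equivalently, the smallest k with (A − λI)^k v = 0 for every generalised eigenvector v of λ).

  λ = 1: largest Jordan block has size 2, contributing (x − 1)^2

So m_A(x) = (x - 1)^2 = x^2 - 2*x + 1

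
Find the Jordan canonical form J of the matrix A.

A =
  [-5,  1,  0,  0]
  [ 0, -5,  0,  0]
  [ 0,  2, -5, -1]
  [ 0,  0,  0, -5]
J_2(-5) ⊕ J_2(-5)

The characteristic polynomial is
  det(x·I − A) = x^4 + 20*x^3 + 150*x^2 + 500*x + 625 = (x + 5)^4

Eigenvalues and multiplicities (the geometric multiplicity of λ is n − rank(A − λI), which equals the number of Jordan blocks for λ):
  λ = -5: algebraic multiplicity = 4, geometric multiplicity = 2

Determining the block sizes for each eigenvalue:
  λ = -5: with am = 4 and gm = 2, the partition is not yet determined (e.g. several partitions of 4 into 2 parts exist). Let N = A − (-5)·I. Computing rank(N^1) = 2, rank(N^2) = 0; the number of blocks of size ≥ j is rank(N^{j−1}) − rank(N^j), giving [2, 2]. So we have 2 block(s) of size 2 → block sizes [2, 2]

Assembling the blocks gives a Jordan form
J =
  [-5,  1,  0,  0]
  [ 0, -5,  0,  0]
  [ 0,  0, -5,  1]
  [ 0,  0,  0, -5]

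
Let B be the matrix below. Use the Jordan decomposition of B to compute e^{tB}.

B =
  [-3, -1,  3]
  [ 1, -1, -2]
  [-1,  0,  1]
e^{tB} =
  [-2*t*exp(-t) + exp(-t), t^2*exp(-t) - t*exp(-t), t^2*exp(-t) + 3*t*exp(-t)]
  [t*exp(-t), -t^2*exp(-t)/2 + exp(-t), -t^2*exp(-t)/2 - 2*t*exp(-t)]
  [-t*exp(-t), t^2*exp(-t)/2, t^2*exp(-t)/2 + 2*t*exp(-t) + exp(-t)]

Strategy: write B = P · J · P⁻¹ where J is a Jordan canonical form, so e^{tB} = P · e^{tJ} · P⁻¹, and e^{tJ} can be computed block-by-block.

B has Jordan form
J =
  [-1,  1,  0]
  [ 0, -1,  1]
  [ 0,  0, -1]
(up to reordering of blocks).

Per-block formulas:
  For a 3×3 Jordan block J_3(-1): exp(t · J_3(-1)) = e^(-1t)·(I + t·N + (t^2/2)·N^2), where N is the 3×3 nilpotent shift.

After assembling e^{tJ} and conjugating by P, we get:

e^{tB} =
  [-2*t*exp(-t) + exp(-t), t^2*exp(-t) - t*exp(-t), t^2*exp(-t) + 3*t*exp(-t)]
  [t*exp(-t), -t^2*exp(-t)/2 + exp(-t), -t^2*exp(-t)/2 - 2*t*exp(-t)]
  [-t*exp(-t), t^2*exp(-t)/2, t^2*exp(-t)/2 + 2*t*exp(-t) + exp(-t)]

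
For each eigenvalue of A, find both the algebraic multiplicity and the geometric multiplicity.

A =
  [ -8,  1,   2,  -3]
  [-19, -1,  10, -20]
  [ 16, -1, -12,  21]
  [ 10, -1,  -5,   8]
λ = -4: alg = 3, geom = 1; λ = -1: alg = 1, geom = 1

Step 1 — factor the characteristic polynomial to read off the algebraic multiplicities:
  χ_A(x) = (x + 1)*(x + 4)^3

Step 2 — compute geometric multiplicities via the rank-nullity identity g(λ) = n − rank(A − λI):
  rank(A − (-4)·I) = 3, so dim ker(A − (-4)·I) = n − 3 = 1
  rank(A − (-1)·I) = 3, so dim ker(A − (-1)·I) = n − 3 = 1

Summary:
  λ = -4: algebraic multiplicity = 3, geometric multiplicity = 1
  λ = -1: algebraic multiplicity = 1, geometric multiplicity = 1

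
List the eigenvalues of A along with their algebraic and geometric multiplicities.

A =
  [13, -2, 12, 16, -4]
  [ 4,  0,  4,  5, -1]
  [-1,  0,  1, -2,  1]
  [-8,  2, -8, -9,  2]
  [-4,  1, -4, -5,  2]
λ = 1: alg = 4, geom = 2; λ = 3: alg = 1, geom = 1

Step 1 — factor the characteristic polynomial to read off the algebraic multiplicities:
  χ_A(x) = (x - 3)*(x - 1)^4

Step 2 — compute geometric multiplicities via the rank-nullity identity g(λ) = n − rank(A − λI):
  rank(A − (1)·I) = 3, so dim ker(A − (1)·I) = n − 3 = 2
  rank(A − (3)·I) = 4, so dim ker(A − (3)·I) = n − 4 = 1

Summary:
  λ = 1: algebraic multiplicity = 4, geometric multiplicity = 2
  λ = 3: algebraic multiplicity = 1, geometric multiplicity = 1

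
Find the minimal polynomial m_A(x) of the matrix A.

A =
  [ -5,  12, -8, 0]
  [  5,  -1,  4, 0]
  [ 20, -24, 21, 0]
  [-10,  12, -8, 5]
x^2 - 10*x + 25

The characteristic polynomial is χ_A(x) = (x - 5)^4, so the eigenvalues are known. The minimal polynomial is
  m_A(x) = Π_λ (x − λ)^{k_λ}
where k_λ is the size of the *largest* Jordan block for λ (equivalently, the smallest k with (A − λI)^k v = 0 for every generalised eigenvector v of λ).

  λ = 5: largest Jordan block has size 2, contributing (x − 5)^2

So m_A(x) = (x - 5)^2 = x^2 - 10*x + 25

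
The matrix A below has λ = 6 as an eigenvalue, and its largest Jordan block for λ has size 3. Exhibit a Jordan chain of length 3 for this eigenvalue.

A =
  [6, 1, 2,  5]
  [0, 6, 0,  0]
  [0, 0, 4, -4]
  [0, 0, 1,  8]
A Jordan chain for λ = 6 of length 3:
v_1 = (1, 0, 0, 0)ᵀ
v_2 = (2, 0, -2, 1)ᵀ
v_3 = (0, 0, 1, 0)ᵀ

Let N = A − (6)·I. We want v_3 with N^3 v_3 = 0 but N^2 v_3 ≠ 0; then v_{j-1} := N · v_j for j = 3, …, 2.

Pick v_3 = (0, 0, 1, 0)ᵀ.
Then v_2 = N · v_3 = (2, 0, -2, 1)ᵀ.
Then v_1 = N · v_2 = (1, 0, 0, 0)ᵀ.

Sanity check: (A − (6)·I) v_1 = (0, 0, 0, 0)ᵀ = 0. ✓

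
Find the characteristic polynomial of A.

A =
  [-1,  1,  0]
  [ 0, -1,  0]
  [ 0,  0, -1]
x^3 + 3*x^2 + 3*x + 1

Expanding det(x·I − A) (e.g. by cofactor expansion or by noting that A is similar to its Jordan form J, which has the same characteristic polynomial as A) gives
  χ_A(x) = x^3 + 3*x^2 + 3*x + 1
which factors as (x + 1)^3. The eigenvalues (with algebraic multiplicities) are λ = -1 with multiplicity 3.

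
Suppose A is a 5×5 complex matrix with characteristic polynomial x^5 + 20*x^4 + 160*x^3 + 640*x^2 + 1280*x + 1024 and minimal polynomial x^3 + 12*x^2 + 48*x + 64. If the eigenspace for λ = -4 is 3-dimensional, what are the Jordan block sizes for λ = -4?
Block sizes for λ = -4: [3, 1, 1]

Step 1 — from the characteristic polynomial, algebraic multiplicity of λ = -4 is 5. From dim ker(A − (-4)·I) = 3, there are exactly 3 Jordan blocks for λ = -4.
Step 2 — from the minimal polynomial, the factor (x + 4)^3 tells us the largest block for λ = -4 has size 3.
Step 3 — with total size 5, 3 blocks, and largest block 3, the block sizes (in nonincreasing order) are [3, 1, 1].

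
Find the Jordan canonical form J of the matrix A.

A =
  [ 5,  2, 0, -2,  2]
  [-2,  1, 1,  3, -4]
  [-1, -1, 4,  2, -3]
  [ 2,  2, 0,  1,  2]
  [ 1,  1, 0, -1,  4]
J_3(3) ⊕ J_1(3) ⊕ J_1(3)

The characteristic polynomial is
  det(x·I − A) = x^5 - 15*x^4 + 90*x^3 - 270*x^2 + 405*x - 243 = (x - 3)^5

Eigenvalues and multiplicities (the geometric multiplicity of λ is n − rank(A − λI), which equals the number of Jordan blocks for λ):
  λ = 3: algebraic multiplicity = 5, geometric multiplicity = 3

Determining the block sizes for each eigenvalue:
  λ = 3: with am = 5 and gm = 3, the partition is not yet determined (e.g. several partitions of 5 into 3 parts exist). Let N = A − (3)·I. Computing rank(N^1) = 2, rank(N^2) = 1, rank(N^3) = 0; the number of blocks of size ≥ j is rank(N^{j−1}) − rank(N^j), giving [3, 1, 1]. So we have 1 block(s) of size 3, 2 block(s) of size 1 → block sizes [3, 1, 1]

Assembling the blocks gives a Jordan form
J =
  [3, 1, 0, 0, 0]
  [0, 3, 1, 0, 0]
  [0, 0, 3, 0, 0]
  [0, 0, 0, 3, 0]
  [0, 0, 0, 0, 3]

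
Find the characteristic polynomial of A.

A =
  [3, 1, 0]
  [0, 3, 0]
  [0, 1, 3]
x^3 - 9*x^2 + 27*x - 27

Expanding det(x·I − A) (e.g. by cofactor expansion or by noting that A is similar to its Jordan form J, which has the same characteristic polynomial as A) gives
  χ_A(x) = x^3 - 9*x^2 + 27*x - 27
which factors as (x - 3)^3. The eigenvalues (with algebraic multiplicities) are λ = 3 with multiplicity 3.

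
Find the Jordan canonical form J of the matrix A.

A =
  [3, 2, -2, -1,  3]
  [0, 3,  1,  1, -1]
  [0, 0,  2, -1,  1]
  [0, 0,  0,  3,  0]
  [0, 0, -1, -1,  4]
J_3(3) ⊕ J_1(3) ⊕ J_1(3)

The characteristic polynomial is
  det(x·I − A) = x^5 - 15*x^4 + 90*x^3 - 270*x^2 + 405*x - 243 = (x - 3)^5

Eigenvalues and multiplicities (the geometric multiplicity of λ is n − rank(A − λI), which equals the number of Jordan blocks for λ):
  λ = 3: algebraic multiplicity = 5, geometric multiplicity = 3

Determining the block sizes for each eigenvalue:
  λ = 3: with am = 5 and gm = 3, the partition is not yet determined (e.g. several partitions of 5 into 3 parts exist). Let N = A − (3)·I. Computing rank(N^1) = 2, rank(N^2) = 1, rank(N^3) = 0; the number of blocks of size ≥ j is rank(N^{j−1}) − rank(N^j), giving [3, 1, 1]. So we have 1 block(s) of size 3, 2 block(s) of size 1 → block sizes [3, 1, 1]

Assembling the blocks gives a Jordan form
J =
  [3, 1, 0, 0, 0]
  [0, 3, 1, 0, 0]
  [0, 0, 3, 0, 0]
  [0, 0, 0, 3, 0]
  [0, 0, 0, 0, 3]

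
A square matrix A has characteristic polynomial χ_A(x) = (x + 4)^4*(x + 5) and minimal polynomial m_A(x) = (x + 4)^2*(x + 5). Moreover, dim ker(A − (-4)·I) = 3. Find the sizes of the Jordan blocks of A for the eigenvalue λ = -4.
Block sizes for λ = -4: [2, 1, 1]

Step 1 — from the characteristic polynomial, algebraic multiplicity of λ = -4 is 4. From dim ker(A − (-4)·I) = 3, there are exactly 3 Jordan blocks for λ = -4.
Step 2 — from the minimal polynomial, the factor (x + 4)^2 tells us the largest block for λ = -4 has size 2.
Step 3 — with total size 4, 3 blocks, and largest block 2, the block sizes (in nonincreasing order) are [2, 1, 1].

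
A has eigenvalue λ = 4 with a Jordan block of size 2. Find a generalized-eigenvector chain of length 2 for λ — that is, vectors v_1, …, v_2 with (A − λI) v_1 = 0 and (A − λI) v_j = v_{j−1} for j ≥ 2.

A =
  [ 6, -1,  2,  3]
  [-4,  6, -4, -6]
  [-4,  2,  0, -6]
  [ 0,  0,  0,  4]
A Jordan chain for λ = 4 of length 2:
v_1 = (2, -4, -4, 0)ᵀ
v_2 = (1, 0, 0, 0)ᵀ

Let N = A − (4)·I. We want v_2 with N^2 v_2 = 0 but N^1 v_2 ≠ 0; then v_{j-1} := N · v_j for j = 2, …, 2.

Pick v_2 = (1, 0, 0, 0)ᵀ.
Then v_1 = N · v_2 = (2, -4, -4, 0)ᵀ.

Sanity check: (A − (4)·I) v_1 = (0, 0, 0, 0)ᵀ = 0. ✓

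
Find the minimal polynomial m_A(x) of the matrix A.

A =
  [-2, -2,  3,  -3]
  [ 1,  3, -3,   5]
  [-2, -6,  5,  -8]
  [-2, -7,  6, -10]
x^3 + 3*x^2 + 3*x + 1

The characteristic polynomial is χ_A(x) = (x + 1)^4, so the eigenvalues are known. The minimal polynomial is
  m_A(x) = Π_λ (x − λ)^{k_λ}
where k_λ is the size of the *largest* Jordan block for λ (equivalently, the smallest k with (A − λI)^k v = 0 for every generalised eigenvector v of λ).

  λ = -1: largest Jordan block has size 3, contributing (x + 1)^3

So m_A(x) = (x + 1)^3 = x^3 + 3*x^2 + 3*x + 1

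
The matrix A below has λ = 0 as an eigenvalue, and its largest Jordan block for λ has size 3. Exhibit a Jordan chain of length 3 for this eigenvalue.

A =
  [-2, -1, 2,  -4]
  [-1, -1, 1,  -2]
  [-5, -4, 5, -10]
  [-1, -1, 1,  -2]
A Jordan chain for λ = 0 of length 3:
v_1 = (-1, 0, -1, 0)ᵀ
v_2 = (-2, -1, -5, -1)ᵀ
v_3 = (1, 0, 0, 0)ᵀ

Let N = A − (0)·I. We want v_3 with N^3 v_3 = 0 but N^2 v_3 ≠ 0; then v_{j-1} := N · v_j for j = 3, …, 2.

Pick v_3 = (1, 0, 0, 0)ᵀ.
Then v_2 = N · v_3 = (-2, -1, -5, -1)ᵀ.
Then v_1 = N · v_2 = (-1, 0, -1, 0)ᵀ.

Sanity check: (A − (0)·I) v_1 = (0, 0, 0, 0)ᵀ = 0. ✓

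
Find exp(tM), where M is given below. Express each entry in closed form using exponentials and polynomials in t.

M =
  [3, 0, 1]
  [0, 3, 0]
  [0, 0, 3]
e^{tM} =
  [exp(3*t), 0, t*exp(3*t)]
  [0, exp(3*t), 0]
  [0, 0, exp(3*t)]

Strategy: write M = P · J · P⁻¹ where J is a Jordan canonical form, so e^{tM} = P · e^{tJ} · P⁻¹, and e^{tJ} can be computed block-by-block.

M has Jordan form
J =
  [3, 1, 0]
  [0, 3, 0]
  [0, 0, 3]
(up to reordering of blocks).

Per-block formulas:
  For a 1×1 block at λ = 3: exp(t · [3]) = [e^(3t)].
  For a 2×2 Jordan block J_2(3): exp(t · J_2(3)) = e^(3t)·(I + t·N), where N is the 2×2 nilpotent shift.

After assembling e^{tJ} and conjugating by P, we get:

e^{tM} =
  [exp(3*t), 0, t*exp(3*t)]
  [0, exp(3*t), 0]
  [0, 0, exp(3*t)]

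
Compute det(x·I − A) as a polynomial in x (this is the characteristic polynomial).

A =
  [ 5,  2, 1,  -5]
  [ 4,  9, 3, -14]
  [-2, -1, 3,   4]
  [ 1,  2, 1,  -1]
x^4 - 16*x^3 + 96*x^2 - 256*x + 256

Expanding det(x·I − A) (e.g. by cofactor expansion or by noting that A is similar to its Jordan form J, which has the same characteristic polynomial as A) gives
  χ_A(x) = x^4 - 16*x^3 + 96*x^2 - 256*x + 256
which factors as (x - 4)^4. The eigenvalues (with algebraic multiplicities) are λ = 4 with multiplicity 4.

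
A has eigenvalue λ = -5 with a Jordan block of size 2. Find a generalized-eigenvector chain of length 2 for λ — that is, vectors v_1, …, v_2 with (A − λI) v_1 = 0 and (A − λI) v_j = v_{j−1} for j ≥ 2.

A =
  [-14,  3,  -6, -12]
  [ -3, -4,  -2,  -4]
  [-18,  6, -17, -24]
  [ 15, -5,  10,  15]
A Jordan chain for λ = -5 of length 2:
v_1 = (-9, -3, -18, 15)ᵀ
v_2 = (1, 0, 0, 0)ᵀ

Let N = A − (-5)·I. We want v_2 with N^2 v_2 = 0 but N^1 v_2 ≠ 0; then v_{j-1} := N · v_j for j = 2, …, 2.

Pick v_2 = (1, 0, 0, 0)ᵀ.
Then v_1 = N · v_2 = (-9, -3, -18, 15)ᵀ.

Sanity check: (A − (-5)·I) v_1 = (0, 0, 0, 0)ᵀ = 0. ✓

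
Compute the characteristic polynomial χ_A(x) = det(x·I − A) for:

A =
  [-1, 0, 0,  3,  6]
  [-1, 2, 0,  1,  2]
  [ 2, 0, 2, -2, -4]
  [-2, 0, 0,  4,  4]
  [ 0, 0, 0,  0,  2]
x^5 - 9*x^4 + 32*x^3 - 56*x^2 + 48*x - 16

Expanding det(x·I − A) (e.g. by cofactor expansion or by noting that A is similar to its Jordan form J, which has the same characteristic polynomial as A) gives
  χ_A(x) = x^5 - 9*x^4 + 32*x^3 - 56*x^2 + 48*x - 16
which factors as (x - 2)^4*(x - 1). The eigenvalues (with algebraic multiplicities) are λ = 1 with multiplicity 1, λ = 2 with multiplicity 4.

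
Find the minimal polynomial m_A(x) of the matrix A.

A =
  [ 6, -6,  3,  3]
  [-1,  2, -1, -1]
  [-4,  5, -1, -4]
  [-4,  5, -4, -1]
x^3 - 3*x^2

The characteristic polynomial is χ_A(x) = x^2*(x - 3)^2, so the eigenvalues are known. The minimal polynomial is
  m_A(x) = Π_λ (x − λ)^{k_λ}
where k_λ is the size of the *largest* Jordan block for λ (equivalently, the smallest k with (A − λI)^k v = 0 for every generalised eigenvector v of λ).

  λ = 0: largest Jordan block has size 2, contributing (x − 0)^2
  λ = 3: largest Jordan block has size 1, contributing (x − 3)

So m_A(x) = x^2*(x - 3) = x^3 - 3*x^2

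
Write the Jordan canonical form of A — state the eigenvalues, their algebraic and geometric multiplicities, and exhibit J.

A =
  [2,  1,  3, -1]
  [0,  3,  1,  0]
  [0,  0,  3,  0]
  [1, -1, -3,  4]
J_3(3) ⊕ J_1(3)

The characteristic polynomial is
  det(x·I − A) = x^4 - 12*x^3 + 54*x^2 - 108*x + 81 = (x - 3)^4

Eigenvalues and multiplicities (the geometric multiplicity of λ is n − rank(A − λI), which equals the number of Jordan blocks for λ):
  λ = 3: algebraic multiplicity = 4, geometric multiplicity = 2

Determining the block sizes for each eigenvalue:
  λ = 3: with am = 4 and gm = 2, the partition is not yet determined (e.g. several partitions of 4 into 2 parts exist). Let N = A − (3)·I. Computing rank(N^1) = 2, rank(N^2) = 1, rank(N^3) = 0; the number of blocks of size ≥ j is rank(N^{j−1}) − rank(N^j), giving [2, 1, 1]. So we have 1 block(s) of size 3, 1 block(s) of size 1 → block sizes [3, 1]

Assembling the blocks gives a Jordan form
J =
  [3, 1, 0, 0]
  [0, 3, 1, 0]
  [0, 0, 3, 0]
  [0, 0, 0, 3]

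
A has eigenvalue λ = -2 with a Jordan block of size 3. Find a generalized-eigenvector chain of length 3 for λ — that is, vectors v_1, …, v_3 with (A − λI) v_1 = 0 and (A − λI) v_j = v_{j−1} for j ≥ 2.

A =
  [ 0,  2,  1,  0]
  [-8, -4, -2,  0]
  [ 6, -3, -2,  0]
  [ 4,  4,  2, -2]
A Jordan chain for λ = -2 of length 3:
v_1 = (-6, -12, 36, -12)ᵀ
v_2 = (2, -8, 6, 4)ᵀ
v_3 = (1, 0, 0, 0)ᵀ

Let N = A − (-2)·I. We want v_3 with N^3 v_3 = 0 but N^2 v_3 ≠ 0; then v_{j-1} := N · v_j for j = 3, …, 2.

Pick v_3 = (1, 0, 0, 0)ᵀ.
Then v_2 = N · v_3 = (2, -8, 6, 4)ᵀ.
Then v_1 = N · v_2 = (-6, -12, 36, -12)ᵀ.

Sanity check: (A − (-2)·I) v_1 = (0, 0, 0, 0)ᵀ = 0. ✓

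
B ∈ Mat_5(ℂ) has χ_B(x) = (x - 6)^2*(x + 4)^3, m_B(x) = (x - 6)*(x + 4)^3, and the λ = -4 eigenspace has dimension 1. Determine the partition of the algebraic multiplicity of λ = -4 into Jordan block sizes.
Block sizes for λ = -4: [3]

Step 1 — from the characteristic polynomial, algebraic multiplicity of λ = -4 is 3. From dim ker(B − (-4)·I) = 1, there are exactly 1 Jordan blocks for λ = -4.
Step 2 — from the minimal polynomial, the factor (x + 4)^3 tells us the largest block for λ = -4 has size 3.
Step 3 — with total size 3, 1 blocks, and largest block 3, the block sizes (in nonincreasing order) are [3].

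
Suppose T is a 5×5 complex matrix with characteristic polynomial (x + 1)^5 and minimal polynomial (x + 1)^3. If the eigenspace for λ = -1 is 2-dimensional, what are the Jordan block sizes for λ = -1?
Block sizes for λ = -1: [3, 2]

Step 1 — from the characteristic polynomial, algebraic multiplicity of λ = -1 is 5. From dim ker(T − (-1)·I) = 2, there are exactly 2 Jordan blocks for λ = -1.
Step 2 — from the minimal polynomial, the factor (x + 1)^3 tells us the largest block for λ = -1 has size 3.
Step 3 — with total size 5, 2 blocks, and largest block 3, the block sizes (in nonincreasing order) are [3, 2].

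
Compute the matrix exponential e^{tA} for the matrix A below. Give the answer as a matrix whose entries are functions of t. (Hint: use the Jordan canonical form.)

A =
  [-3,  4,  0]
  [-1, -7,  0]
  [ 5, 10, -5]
e^{tA} =
  [2*t*exp(-5*t) + exp(-5*t), 4*t*exp(-5*t), 0]
  [-t*exp(-5*t), -2*t*exp(-5*t) + exp(-5*t), 0]
  [5*t*exp(-5*t), 10*t*exp(-5*t), exp(-5*t)]

Strategy: write A = P · J · P⁻¹ where J is a Jordan canonical form, so e^{tA} = P · e^{tJ} · P⁻¹, and e^{tJ} can be computed block-by-block.

A has Jordan form
J =
  [-5,  1,  0]
  [ 0, -5,  0]
  [ 0,  0, -5]
(up to reordering of blocks).

Per-block formulas:
  For a 2×2 Jordan block J_2(-5): exp(t · J_2(-5)) = e^(-5t)·(I + t·N), where N is the 2×2 nilpotent shift.
  For a 1×1 block at λ = -5: exp(t · [-5]) = [e^(-5t)].

After assembling e^{tJ} and conjugating by P, we get:

e^{tA} =
  [2*t*exp(-5*t) + exp(-5*t), 4*t*exp(-5*t), 0]
  [-t*exp(-5*t), -2*t*exp(-5*t) + exp(-5*t), 0]
  [5*t*exp(-5*t), 10*t*exp(-5*t), exp(-5*t)]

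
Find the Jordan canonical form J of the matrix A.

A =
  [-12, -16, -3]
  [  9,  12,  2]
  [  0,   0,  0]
J_3(0)

The characteristic polynomial is
  det(x·I − A) = x^3

Eigenvalues and multiplicities (the geometric multiplicity of λ is n − rank(A − λI), which equals the number of Jordan blocks for λ):
  λ = 0: algebraic multiplicity = 3, geometric multiplicity = 1

Determining the block sizes for each eigenvalue:
  λ = 0: one block (gm = 1), so the single block has size am = 3 → block sizes [3]

Assembling the blocks gives a Jordan form
J =
  [0, 1, 0]
  [0, 0, 1]
  [0, 0, 0]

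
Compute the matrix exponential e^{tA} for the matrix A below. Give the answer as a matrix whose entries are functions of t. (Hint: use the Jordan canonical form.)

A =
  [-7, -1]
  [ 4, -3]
e^{tA} =
  [-2*t*exp(-5*t) + exp(-5*t), -t*exp(-5*t)]
  [4*t*exp(-5*t), 2*t*exp(-5*t) + exp(-5*t)]

Strategy: write A = P · J · P⁻¹ where J is a Jordan canonical form, so e^{tA} = P · e^{tJ} · P⁻¹, and e^{tJ} can be computed block-by-block.

A has Jordan form
J =
  [-5,  1]
  [ 0, -5]
(up to reordering of blocks).

Per-block formulas:
  For a 2×2 Jordan block J_2(-5): exp(t · J_2(-5)) = e^(-5t)·(I + t·N), where N is the 2×2 nilpotent shift.

After assembling e^{tJ} and conjugating by P, we get:

e^{tA} =
  [-2*t*exp(-5*t) + exp(-5*t), -t*exp(-5*t)]
  [4*t*exp(-5*t), 2*t*exp(-5*t) + exp(-5*t)]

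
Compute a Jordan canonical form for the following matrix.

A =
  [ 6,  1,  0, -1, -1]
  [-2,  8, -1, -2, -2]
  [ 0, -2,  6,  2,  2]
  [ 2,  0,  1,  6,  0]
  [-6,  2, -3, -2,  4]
J_3(6) ⊕ J_1(6) ⊕ J_1(6)

The characteristic polynomial is
  det(x·I − A) = x^5 - 30*x^4 + 360*x^3 - 2160*x^2 + 6480*x - 7776 = (x - 6)^5

Eigenvalues and multiplicities (the geometric multiplicity of λ is n − rank(A − λI), which equals the number of Jordan blocks for λ):
  λ = 6: algebraic multiplicity = 5, geometric multiplicity = 3

Determining the block sizes for each eigenvalue:
  λ = 6: with am = 5 and gm = 3, the partition is not yet determined (e.g. several partitions of 5 into 3 parts exist). Let N = A − (6)·I. Computing rank(N^1) = 2, rank(N^2) = 1, rank(N^3) = 0; the number of blocks of size ≥ j is rank(N^{j−1}) − rank(N^j), giving [3, 1, 1]. So we have 1 block(s) of size 3, 2 block(s) of size 1 → block sizes [3, 1, 1]

Assembling the blocks gives a Jordan form
J =
  [6, 1, 0, 0, 0]
  [0, 6, 1, 0, 0]
  [0, 0, 6, 0, 0]
  [0, 0, 0, 6, 0]
  [0, 0, 0, 0, 6]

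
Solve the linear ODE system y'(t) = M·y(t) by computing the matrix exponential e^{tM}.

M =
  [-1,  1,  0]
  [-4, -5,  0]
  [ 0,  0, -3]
e^{tM} =
  [2*t*exp(-3*t) + exp(-3*t), t*exp(-3*t), 0]
  [-4*t*exp(-3*t), -2*t*exp(-3*t) + exp(-3*t), 0]
  [0, 0, exp(-3*t)]

Strategy: write M = P · J · P⁻¹ where J is a Jordan canonical form, so e^{tM} = P · e^{tJ} · P⁻¹, and e^{tJ} can be computed block-by-block.

M has Jordan form
J =
  [-3,  1,  0]
  [ 0, -3,  0]
  [ 0,  0, -3]
(up to reordering of blocks).

Per-block formulas:
  For a 1×1 block at λ = -3: exp(t · [-3]) = [e^(-3t)].
  For a 2×2 Jordan block J_2(-3): exp(t · J_2(-3)) = e^(-3t)·(I + t·N), where N is the 2×2 nilpotent shift.

After assembling e^{tJ} and conjugating by P, we get:

e^{tM} =
  [2*t*exp(-3*t) + exp(-3*t), t*exp(-3*t), 0]
  [-4*t*exp(-3*t), -2*t*exp(-3*t) + exp(-3*t), 0]
  [0, 0, exp(-3*t)]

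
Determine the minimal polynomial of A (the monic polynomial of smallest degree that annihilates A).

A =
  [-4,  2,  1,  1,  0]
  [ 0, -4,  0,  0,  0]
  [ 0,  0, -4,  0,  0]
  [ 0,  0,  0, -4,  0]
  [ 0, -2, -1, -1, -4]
x^2 + 8*x + 16

The characteristic polynomial is χ_A(x) = (x + 4)^5, so the eigenvalues are known. The minimal polynomial is
  m_A(x) = Π_λ (x − λ)^{k_λ}
where k_λ is the size of the *largest* Jordan block for λ (equivalently, the smallest k with (A − λI)^k v = 0 for every generalised eigenvector v of λ).

  λ = -4: largest Jordan block has size 2, contributing (x + 4)^2

So m_A(x) = (x + 4)^2 = x^2 + 8*x + 16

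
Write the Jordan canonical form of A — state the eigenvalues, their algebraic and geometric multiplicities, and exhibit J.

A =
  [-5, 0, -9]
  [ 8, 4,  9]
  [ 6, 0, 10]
J_1(1) ⊕ J_2(4)

The characteristic polynomial is
  det(x·I − A) = x^3 - 9*x^2 + 24*x - 16 = (x - 4)^2*(x - 1)

Eigenvalues and multiplicities (the geometric multiplicity of λ is n − rank(A − λI), which equals the number of Jordan blocks for λ):
  λ = 1: algebraic multiplicity = 1, geometric multiplicity = 1
  λ = 4: algebraic multiplicity = 2, geometric multiplicity = 1

Determining the block sizes for each eigenvalue:
  λ = 1: one block (gm = 1), so the single block has size am = 1 → block sizes [1]
  λ = 4: one block (gm = 1), so the single block has size am = 2 → block sizes [2]

Assembling the blocks gives a Jordan form
J =
  [1, 0, 0]
  [0, 4, 1]
  [0, 0, 4]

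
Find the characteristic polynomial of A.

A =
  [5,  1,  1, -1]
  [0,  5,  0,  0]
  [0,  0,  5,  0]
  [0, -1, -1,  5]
x^4 - 20*x^3 + 150*x^2 - 500*x + 625

Expanding det(x·I − A) (e.g. by cofactor expansion or by noting that A is similar to its Jordan form J, which has the same characteristic polynomial as A) gives
  χ_A(x) = x^4 - 20*x^3 + 150*x^2 - 500*x + 625
which factors as (x - 5)^4. The eigenvalues (with algebraic multiplicities) are λ = 5 with multiplicity 4.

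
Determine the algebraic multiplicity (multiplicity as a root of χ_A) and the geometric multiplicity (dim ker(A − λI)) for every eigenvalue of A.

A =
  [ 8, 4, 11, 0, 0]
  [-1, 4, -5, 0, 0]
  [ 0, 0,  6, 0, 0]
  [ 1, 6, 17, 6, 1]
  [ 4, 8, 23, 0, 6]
λ = 6: alg = 5, geom = 2

Step 1 — factor the characteristic polynomial to read off the algebraic multiplicities:
  χ_A(x) = (x - 6)^5

Step 2 — compute geometric multiplicities via the rank-nullity identity g(λ) = n − rank(A − λI):
  rank(A − (6)·I) = 3, so dim ker(A − (6)·I) = n − 3 = 2

Summary:
  λ = 6: algebraic multiplicity = 5, geometric multiplicity = 2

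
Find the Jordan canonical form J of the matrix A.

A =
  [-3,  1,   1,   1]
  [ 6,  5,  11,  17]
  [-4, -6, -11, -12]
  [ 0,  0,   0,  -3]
J_3(-3) ⊕ J_1(-3)

The characteristic polynomial is
  det(x·I − A) = x^4 + 12*x^3 + 54*x^2 + 108*x + 81 = (x + 3)^4

Eigenvalues and multiplicities (the geometric multiplicity of λ is n − rank(A − λI), which equals the number of Jordan blocks for λ):
  λ = -3: algebraic multiplicity = 4, geometric multiplicity = 2

Determining the block sizes for each eigenvalue:
  λ = -3: with am = 4 and gm = 2, the partition is not yet determined (e.g. several partitions of 4 into 2 parts exist). Let N = A − (-3)·I. Computing rank(N^1) = 2, rank(N^2) = 1, rank(N^3) = 0; the number of blocks of size ≥ j is rank(N^{j−1}) − rank(N^j), giving [2, 1, 1]. So we have 1 block(s) of size 3, 1 block(s) of size 1 → block sizes [3, 1]

Assembling the blocks gives a Jordan form
J =
  [-3,  1,  0,  0]
  [ 0, -3,  1,  0]
  [ 0,  0, -3,  0]
  [ 0,  0,  0, -3]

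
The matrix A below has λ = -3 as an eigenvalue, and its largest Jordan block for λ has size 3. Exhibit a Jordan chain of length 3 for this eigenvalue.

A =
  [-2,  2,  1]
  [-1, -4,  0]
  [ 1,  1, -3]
A Jordan chain for λ = -3 of length 3:
v_1 = (1, -1, 1)ᵀ
v_2 = (2, -1, 1)ᵀ
v_3 = (0, 1, 0)ᵀ

Let N = A − (-3)·I. We want v_3 with N^3 v_3 = 0 but N^2 v_3 ≠ 0; then v_{j-1} := N · v_j for j = 3, …, 2.

Pick v_3 = (0, 1, 0)ᵀ.
Then v_2 = N · v_3 = (2, -1, 1)ᵀ.
Then v_1 = N · v_2 = (1, -1, 1)ᵀ.

Sanity check: (A − (-3)·I) v_1 = (0, 0, 0)ᵀ = 0. ✓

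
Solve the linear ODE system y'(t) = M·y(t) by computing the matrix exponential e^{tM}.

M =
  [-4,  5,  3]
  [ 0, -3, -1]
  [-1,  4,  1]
e^{tM} =
  [t^2*exp(-2*t)/2 - 2*t*exp(-2*t) + exp(-2*t), -3*t^2*exp(-2*t)/2 + 5*t*exp(-2*t), -t^2*exp(-2*t) + 3*t*exp(-2*t)]
  [t^2*exp(-2*t)/2, -3*t^2*exp(-2*t)/2 - t*exp(-2*t) + exp(-2*t), -t^2*exp(-2*t) - t*exp(-2*t)]
  [-t^2*exp(-2*t)/2 - t*exp(-2*t), 3*t^2*exp(-2*t)/2 + 4*t*exp(-2*t), t^2*exp(-2*t) + 3*t*exp(-2*t) + exp(-2*t)]

Strategy: write M = P · J · P⁻¹ where J is a Jordan canonical form, so e^{tM} = P · e^{tJ} · P⁻¹, and e^{tJ} can be computed block-by-block.

M has Jordan form
J =
  [-2,  1,  0]
  [ 0, -2,  1]
  [ 0,  0, -2]
(up to reordering of blocks).

Per-block formulas:
  For a 3×3 Jordan block J_3(-2): exp(t · J_3(-2)) = e^(-2t)·(I + t·N + (t^2/2)·N^2), where N is the 3×3 nilpotent shift.

After assembling e^{tJ} and conjugating by P, we get:

e^{tM} =
  [t^2*exp(-2*t)/2 - 2*t*exp(-2*t) + exp(-2*t), -3*t^2*exp(-2*t)/2 + 5*t*exp(-2*t), -t^2*exp(-2*t) + 3*t*exp(-2*t)]
  [t^2*exp(-2*t)/2, -3*t^2*exp(-2*t)/2 - t*exp(-2*t) + exp(-2*t), -t^2*exp(-2*t) - t*exp(-2*t)]
  [-t^2*exp(-2*t)/2 - t*exp(-2*t), 3*t^2*exp(-2*t)/2 + 4*t*exp(-2*t), t^2*exp(-2*t) + 3*t*exp(-2*t) + exp(-2*t)]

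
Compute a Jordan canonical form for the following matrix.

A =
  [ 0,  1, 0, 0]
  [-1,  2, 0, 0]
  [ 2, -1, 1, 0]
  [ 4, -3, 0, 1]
J_3(1) ⊕ J_1(1)

The characteristic polynomial is
  det(x·I − A) = x^4 - 4*x^3 + 6*x^2 - 4*x + 1 = (x - 1)^4

Eigenvalues and multiplicities (the geometric multiplicity of λ is n − rank(A − λI), which equals the number of Jordan blocks for λ):
  λ = 1: algebraic multiplicity = 4, geometric multiplicity = 2

Determining the block sizes for each eigenvalue:
  λ = 1: with am = 4 and gm = 2, the partition is not yet determined (e.g. several partitions of 4 into 2 parts exist). Let N = A − (1)·I. Computing rank(N^1) = 2, rank(N^2) = 1, rank(N^3) = 0; the number of blocks of size ≥ j is rank(N^{j−1}) − rank(N^j), giving [2, 1, 1]. So we have 1 block(s) of size 3, 1 block(s) of size 1 → block sizes [3, 1]

Assembling the blocks gives a Jordan form
J =
  [1, 1, 0, 0]
  [0, 1, 1, 0]
  [0, 0, 1, 0]
  [0, 0, 0, 1]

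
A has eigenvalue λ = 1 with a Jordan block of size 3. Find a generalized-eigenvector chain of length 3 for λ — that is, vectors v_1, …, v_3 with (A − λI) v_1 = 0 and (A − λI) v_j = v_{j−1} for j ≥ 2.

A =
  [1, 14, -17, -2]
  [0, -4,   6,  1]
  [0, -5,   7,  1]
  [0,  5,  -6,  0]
A Jordan chain for λ = 1 of length 3:
v_1 = (5, 0, 0, 0)ᵀ
v_2 = (14, -5, -5, 5)ᵀ
v_3 = (0, 1, 0, 0)ᵀ

Let N = A − (1)·I. We want v_3 with N^3 v_3 = 0 but N^2 v_3 ≠ 0; then v_{j-1} := N · v_j for j = 3, …, 2.

Pick v_3 = (0, 1, 0, 0)ᵀ.
Then v_2 = N · v_3 = (14, -5, -5, 5)ᵀ.
Then v_1 = N · v_2 = (5, 0, 0, 0)ᵀ.

Sanity check: (A − (1)·I) v_1 = (0, 0, 0, 0)ᵀ = 0. ✓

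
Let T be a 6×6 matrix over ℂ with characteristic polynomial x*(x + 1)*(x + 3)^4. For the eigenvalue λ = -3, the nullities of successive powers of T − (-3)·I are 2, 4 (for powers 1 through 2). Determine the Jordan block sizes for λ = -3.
Block sizes for λ = -3: [2, 2]

From the dimensions of kernels of powers, the number of Jordan blocks of size at least j is d_j − d_{j−1} where d_j = dim ker(N^j) (with d_0 = 0). Computing the differences gives [2, 2].
The number of blocks of size exactly k is (#blocks of size ≥ k) − (#blocks of size ≥ k + 1), so the partition is: 2 block(s) of size 2.
In nonincreasing order the block sizes are [2, 2].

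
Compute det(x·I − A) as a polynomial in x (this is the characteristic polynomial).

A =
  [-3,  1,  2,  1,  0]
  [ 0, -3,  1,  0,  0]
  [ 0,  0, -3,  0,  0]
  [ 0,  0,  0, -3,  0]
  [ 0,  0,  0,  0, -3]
x^5 + 15*x^4 + 90*x^3 + 270*x^2 + 405*x + 243

Expanding det(x·I − A) (e.g. by cofactor expansion or by noting that A is similar to its Jordan form J, which has the same characteristic polynomial as A) gives
  χ_A(x) = x^5 + 15*x^4 + 90*x^3 + 270*x^2 + 405*x + 243
which factors as (x + 3)^5. The eigenvalues (with algebraic multiplicities) are λ = -3 with multiplicity 5.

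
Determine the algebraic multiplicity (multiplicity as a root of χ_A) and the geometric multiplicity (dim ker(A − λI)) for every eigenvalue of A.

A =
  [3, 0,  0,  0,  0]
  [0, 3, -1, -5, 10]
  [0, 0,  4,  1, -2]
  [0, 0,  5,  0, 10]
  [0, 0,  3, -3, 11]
λ = 3: alg = 2, geom = 2; λ = 5: alg = 3, geom = 2

Step 1 — factor the characteristic polynomial to read off the algebraic multiplicities:
  χ_A(x) = (x - 5)^3*(x - 3)^2

Step 2 — compute geometric multiplicities via the rank-nullity identity g(λ) = n − rank(A − λI):
  rank(A − (3)·I) = 3, so dim ker(A − (3)·I) = n − 3 = 2
  rank(A − (5)·I) = 3, so dim ker(A − (5)·I) = n − 3 = 2

Summary:
  λ = 3: algebraic multiplicity = 2, geometric multiplicity = 2
  λ = 5: algebraic multiplicity = 3, geometric multiplicity = 2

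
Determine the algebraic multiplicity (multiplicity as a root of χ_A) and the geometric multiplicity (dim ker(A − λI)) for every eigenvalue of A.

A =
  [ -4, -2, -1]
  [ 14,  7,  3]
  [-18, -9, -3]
λ = 0: alg = 3, geom = 1

Step 1 — factor the characteristic polynomial to read off the algebraic multiplicities:
  χ_A(x) = x^3

Step 2 — compute geometric multiplicities via the rank-nullity identity g(λ) = n − rank(A − λI):
  rank(A − (0)·I) = 2, so dim ker(A − (0)·I) = n − 2 = 1

Summary:
  λ = 0: algebraic multiplicity = 3, geometric multiplicity = 1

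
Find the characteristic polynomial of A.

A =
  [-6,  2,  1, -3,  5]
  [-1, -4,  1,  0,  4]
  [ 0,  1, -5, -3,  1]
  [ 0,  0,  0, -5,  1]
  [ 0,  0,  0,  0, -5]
x^5 + 25*x^4 + 250*x^3 + 1250*x^2 + 3125*x + 3125

Expanding det(x·I − A) (e.g. by cofactor expansion or by noting that A is similar to its Jordan form J, which has the same characteristic polynomial as A) gives
  χ_A(x) = x^5 + 25*x^4 + 250*x^3 + 1250*x^2 + 3125*x + 3125
which factors as (x + 5)^5. The eigenvalues (with algebraic multiplicities) are λ = -5 with multiplicity 5.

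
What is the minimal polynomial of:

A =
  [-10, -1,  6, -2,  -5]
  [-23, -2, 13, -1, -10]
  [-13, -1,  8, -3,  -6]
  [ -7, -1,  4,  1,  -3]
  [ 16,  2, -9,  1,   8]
x^2 - 2*x + 1

The characteristic polynomial is χ_A(x) = (x - 1)^5, so the eigenvalues are known. The minimal polynomial is
  m_A(x) = Π_λ (x − λ)^{k_λ}
where k_λ is the size of the *largest* Jordan block for λ (equivalently, the smallest k with (A − λI)^k v = 0 for every generalised eigenvector v of λ).

  λ = 1: largest Jordan block has size 2, contributing (x − 1)^2

So m_A(x) = (x - 1)^2 = x^2 - 2*x + 1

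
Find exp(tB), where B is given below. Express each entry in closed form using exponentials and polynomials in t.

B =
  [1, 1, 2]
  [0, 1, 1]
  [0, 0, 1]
e^{tB} =
  [exp(t), t*exp(t), t^2*exp(t)/2 + 2*t*exp(t)]
  [0, exp(t), t*exp(t)]
  [0, 0, exp(t)]

Strategy: write B = P · J · P⁻¹ where J is a Jordan canonical form, so e^{tB} = P · e^{tJ} · P⁻¹, and e^{tJ} can be computed block-by-block.

B has Jordan form
J =
  [1, 1, 0]
  [0, 1, 1]
  [0, 0, 1]
(up to reordering of blocks).

Per-block formulas:
  For a 3×3 Jordan block J_3(1): exp(t · J_3(1)) = e^(1t)·(I + t·N + (t^2/2)·N^2), where N is the 3×3 nilpotent shift.

After assembling e^{tJ} and conjugating by P, we get:

e^{tB} =
  [exp(t), t*exp(t), t^2*exp(t)/2 + 2*t*exp(t)]
  [0, exp(t), t*exp(t)]
  [0, 0, exp(t)]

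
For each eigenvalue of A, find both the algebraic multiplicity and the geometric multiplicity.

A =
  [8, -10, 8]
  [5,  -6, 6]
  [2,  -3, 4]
λ = 2: alg = 3, geom = 1

Step 1 — factor the characteristic polynomial to read off the algebraic multiplicities:
  χ_A(x) = (x - 2)^3

Step 2 — compute geometric multiplicities via the rank-nullity identity g(λ) = n − rank(A − λI):
  rank(A − (2)·I) = 2, so dim ker(A − (2)·I) = n − 2 = 1

Summary:
  λ = 2: algebraic multiplicity = 3, geometric multiplicity = 1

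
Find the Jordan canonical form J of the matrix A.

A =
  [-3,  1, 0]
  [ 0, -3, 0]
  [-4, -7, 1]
J_2(-3) ⊕ J_1(1)

The characteristic polynomial is
  det(x·I − A) = x^3 + 5*x^2 + 3*x - 9 = (x - 1)*(x + 3)^2

Eigenvalues and multiplicities (the geometric multiplicity of λ is n − rank(A − λI), which equals the number of Jordan blocks for λ):
  λ = -3: algebraic multiplicity = 2, geometric multiplicity = 1
  λ = 1: algebraic multiplicity = 1, geometric multiplicity = 1

Determining the block sizes for each eigenvalue:
  λ = -3: one block (gm = 1), so the single block has size am = 2 → block sizes [2]
  λ = 1: one block (gm = 1), so the single block has size am = 1 → block sizes [1]

Assembling the blocks gives a Jordan form
J =
  [-3,  1, 0]
  [ 0, -3, 0]
  [ 0,  0, 1]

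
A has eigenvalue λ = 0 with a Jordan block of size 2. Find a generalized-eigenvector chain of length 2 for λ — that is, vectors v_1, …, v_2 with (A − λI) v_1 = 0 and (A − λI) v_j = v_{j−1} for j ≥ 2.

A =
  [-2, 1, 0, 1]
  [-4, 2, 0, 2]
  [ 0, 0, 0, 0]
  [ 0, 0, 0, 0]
A Jordan chain for λ = 0 of length 2:
v_1 = (-2, -4, 0, 0)ᵀ
v_2 = (1, 0, 0, 0)ᵀ

Let N = A − (0)·I. We want v_2 with N^2 v_2 = 0 but N^1 v_2 ≠ 0; then v_{j-1} := N · v_j for j = 2, …, 2.

Pick v_2 = (1, 0, 0, 0)ᵀ.
Then v_1 = N · v_2 = (-2, -4, 0, 0)ᵀ.

Sanity check: (A − (0)·I) v_1 = (0, 0, 0, 0)ᵀ = 0. ✓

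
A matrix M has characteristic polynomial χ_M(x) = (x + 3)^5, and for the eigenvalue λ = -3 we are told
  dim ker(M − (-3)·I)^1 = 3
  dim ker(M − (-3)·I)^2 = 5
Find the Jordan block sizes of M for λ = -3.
Block sizes for λ = -3: [2, 2, 1]

From the dimensions of kernels of powers, the number of Jordan blocks of size at least j is d_j − d_{j−1} where d_j = dim ker(N^j) (with d_0 = 0). Computing the differences gives [3, 2].
The number of blocks of size exactly k is (#blocks of size ≥ k) − (#blocks of size ≥ k + 1), so the partition is: 1 block(s) of size 1, 2 block(s) of size 2.
In nonincreasing order the block sizes are [2, 2, 1].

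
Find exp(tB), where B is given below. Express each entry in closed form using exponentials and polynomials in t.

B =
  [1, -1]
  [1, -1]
e^{tB} =
  [t + 1, -t]
  [t, 1 - t]

Strategy: write B = P · J · P⁻¹ where J is a Jordan canonical form, so e^{tB} = P · e^{tJ} · P⁻¹, and e^{tJ} can be computed block-by-block.

B has Jordan form
J =
  [0, 1]
  [0, 0]
(up to reordering of blocks).

Per-block formulas:
  For a 2×2 Jordan block J_2(0): exp(t · J_2(0)) = e^(0t)·(I + t·N), where N is the 2×2 nilpotent shift.

After assembling e^{tJ} and conjugating by P, we get:

e^{tB} =
  [t + 1, -t]
  [t, 1 - t]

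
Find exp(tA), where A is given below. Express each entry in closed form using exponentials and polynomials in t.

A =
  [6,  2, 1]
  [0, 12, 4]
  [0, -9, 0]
e^{tA} =
  [exp(6*t), 3*t^2*exp(6*t)/2 + 2*t*exp(6*t), t^2*exp(6*t) + t*exp(6*t)]
  [0, 6*t*exp(6*t) + exp(6*t), 4*t*exp(6*t)]
  [0, -9*t*exp(6*t), -6*t*exp(6*t) + exp(6*t)]

Strategy: write A = P · J · P⁻¹ where J is a Jordan canonical form, so e^{tA} = P · e^{tJ} · P⁻¹, and e^{tJ} can be computed block-by-block.

A has Jordan form
J =
  [6, 1, 0]
  [0, 6, 1]
  [0, 0, 6]
(up to reordering of blocks).

Per-block formulas:
  For a 3×3 Jordan block J_3(6): exp(t · J_3(6)) = e^(6t)·(I + t·N + (t^2/2)·N^2), where N is the 3×3 nilpotent shift.

After assembling e^{tJ} and conjugating by P, we get:

e^{tA} =
  [exp(6*t), 3*t^2*exp(6*t)/2 + 2*t*exp(6*t), t^2*exp(6*t) + t*exp(6*t)]
  [0, 6*t*exp(6*t) + exp(6*t), 4*t*exp(6*t)]
  [0, -9*t*exp(6*t), -6*t*exp(6*t) + exp(6*t)]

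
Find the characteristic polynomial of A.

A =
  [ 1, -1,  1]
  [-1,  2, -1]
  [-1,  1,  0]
x^3 - 3*x^2 + 3*x - 1

Expanding det(x·I − A) (e.g. by cofactor expansion or by noting that A is similar to its Jordan form J, which has the same characteristic polynomial as A) gives
  χ_A(x) = x^3 - 3*x^2 + 3*x - 1
which factors as (x - 1)^3. The eigenvalues (with algebraic multiplicities) are λ = 1 with multiplicity 3.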